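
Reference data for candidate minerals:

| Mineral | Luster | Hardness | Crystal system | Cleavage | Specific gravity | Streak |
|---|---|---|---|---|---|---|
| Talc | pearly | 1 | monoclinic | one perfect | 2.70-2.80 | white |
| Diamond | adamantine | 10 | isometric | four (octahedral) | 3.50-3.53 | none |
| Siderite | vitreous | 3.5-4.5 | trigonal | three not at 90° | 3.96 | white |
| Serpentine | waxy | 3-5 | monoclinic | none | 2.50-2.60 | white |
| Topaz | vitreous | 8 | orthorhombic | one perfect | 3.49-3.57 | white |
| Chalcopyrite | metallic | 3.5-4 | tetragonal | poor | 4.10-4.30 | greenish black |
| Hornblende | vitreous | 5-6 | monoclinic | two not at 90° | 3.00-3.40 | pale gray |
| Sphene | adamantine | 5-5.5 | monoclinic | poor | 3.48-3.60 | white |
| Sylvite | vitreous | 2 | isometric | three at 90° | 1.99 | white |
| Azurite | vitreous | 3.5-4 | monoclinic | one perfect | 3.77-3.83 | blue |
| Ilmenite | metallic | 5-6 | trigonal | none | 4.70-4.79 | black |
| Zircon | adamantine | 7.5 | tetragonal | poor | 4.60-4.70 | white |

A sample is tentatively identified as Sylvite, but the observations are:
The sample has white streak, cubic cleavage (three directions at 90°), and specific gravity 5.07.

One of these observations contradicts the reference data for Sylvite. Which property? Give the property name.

White streak: Sylvite has white streak — consistent.
Cubic cleavage (three directions at 90°): Sylvite has cleavage three at 90° — consistent.
Specific gravity 5.07: Sylvite has SG 1.99 — does not match.
Everything matches except the specific gravity.

specific gravity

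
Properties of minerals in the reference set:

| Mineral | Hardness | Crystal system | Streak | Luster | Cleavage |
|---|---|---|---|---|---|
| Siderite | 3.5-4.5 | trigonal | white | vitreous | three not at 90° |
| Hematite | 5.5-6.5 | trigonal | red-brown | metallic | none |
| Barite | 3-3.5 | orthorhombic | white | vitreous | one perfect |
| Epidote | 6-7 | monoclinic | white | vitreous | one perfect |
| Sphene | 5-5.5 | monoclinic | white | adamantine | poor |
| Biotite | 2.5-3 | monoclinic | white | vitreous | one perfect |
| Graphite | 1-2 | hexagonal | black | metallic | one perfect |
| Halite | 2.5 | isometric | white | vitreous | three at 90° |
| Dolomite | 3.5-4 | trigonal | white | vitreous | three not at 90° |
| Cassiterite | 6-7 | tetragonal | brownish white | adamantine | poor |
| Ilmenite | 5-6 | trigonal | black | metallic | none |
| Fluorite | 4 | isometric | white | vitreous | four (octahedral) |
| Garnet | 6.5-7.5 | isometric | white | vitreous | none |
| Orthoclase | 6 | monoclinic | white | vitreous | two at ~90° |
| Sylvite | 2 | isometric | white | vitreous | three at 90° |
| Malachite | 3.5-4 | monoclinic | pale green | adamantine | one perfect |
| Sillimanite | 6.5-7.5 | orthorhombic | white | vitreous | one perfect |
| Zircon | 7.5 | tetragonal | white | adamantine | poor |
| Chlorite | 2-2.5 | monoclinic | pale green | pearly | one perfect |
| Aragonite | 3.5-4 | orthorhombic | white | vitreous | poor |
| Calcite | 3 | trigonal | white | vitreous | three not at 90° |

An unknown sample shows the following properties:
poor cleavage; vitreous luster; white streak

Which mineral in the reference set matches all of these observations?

Poor cleavage — leaves Sphene, Cassiterite, Zircon, Aragonite.
Vitreous luster — narrows the field to Aragonite.
White streak — every remaining candidate is consistent.
The only mineral consistent with every observation is Aragonite.

Aragonite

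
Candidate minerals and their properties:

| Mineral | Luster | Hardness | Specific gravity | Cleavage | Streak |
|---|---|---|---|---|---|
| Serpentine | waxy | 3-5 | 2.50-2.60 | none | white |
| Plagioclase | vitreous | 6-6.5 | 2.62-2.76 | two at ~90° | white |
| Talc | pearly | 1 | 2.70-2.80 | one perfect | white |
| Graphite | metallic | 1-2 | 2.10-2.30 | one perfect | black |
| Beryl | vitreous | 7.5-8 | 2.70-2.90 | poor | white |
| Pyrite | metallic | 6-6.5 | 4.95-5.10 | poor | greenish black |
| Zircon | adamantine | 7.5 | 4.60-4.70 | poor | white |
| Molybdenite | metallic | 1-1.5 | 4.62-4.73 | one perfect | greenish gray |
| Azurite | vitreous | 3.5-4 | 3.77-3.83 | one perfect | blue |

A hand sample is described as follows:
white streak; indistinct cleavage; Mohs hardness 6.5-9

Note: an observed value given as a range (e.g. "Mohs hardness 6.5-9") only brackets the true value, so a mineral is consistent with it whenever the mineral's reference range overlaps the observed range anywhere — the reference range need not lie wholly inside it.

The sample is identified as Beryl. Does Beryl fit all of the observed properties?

Yes

White streak — is consistent with Beryl (white streak).
Indistinct cleavage — is consistent with Beryl (cleavage poor).
Mohs hardness 6.5-9 — is consistent with Beryl (hardness 7.5-8).
Every observed property is compatible with the reference values for Beryl.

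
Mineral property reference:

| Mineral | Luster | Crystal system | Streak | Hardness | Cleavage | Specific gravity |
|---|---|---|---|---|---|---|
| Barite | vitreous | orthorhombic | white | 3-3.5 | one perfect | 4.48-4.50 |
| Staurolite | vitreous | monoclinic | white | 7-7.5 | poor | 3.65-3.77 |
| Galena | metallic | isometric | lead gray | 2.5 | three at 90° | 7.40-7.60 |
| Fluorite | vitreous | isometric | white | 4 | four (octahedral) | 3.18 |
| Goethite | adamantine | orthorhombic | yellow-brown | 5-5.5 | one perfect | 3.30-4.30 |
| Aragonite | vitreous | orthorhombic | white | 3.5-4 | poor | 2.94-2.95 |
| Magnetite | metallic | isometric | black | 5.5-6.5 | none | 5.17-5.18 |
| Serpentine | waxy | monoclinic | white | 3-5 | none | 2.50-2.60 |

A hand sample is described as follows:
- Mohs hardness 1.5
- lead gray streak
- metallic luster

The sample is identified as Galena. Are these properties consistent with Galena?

Inconsistent

Mohs hardness 1.5 — Galena has hardness 2.5; a mismatch.
Lead gray streak — fits Galena (lead gray streak).
Metallic luster — fits Galena (metallic luster).
Hardness alone is enough to reject Galena.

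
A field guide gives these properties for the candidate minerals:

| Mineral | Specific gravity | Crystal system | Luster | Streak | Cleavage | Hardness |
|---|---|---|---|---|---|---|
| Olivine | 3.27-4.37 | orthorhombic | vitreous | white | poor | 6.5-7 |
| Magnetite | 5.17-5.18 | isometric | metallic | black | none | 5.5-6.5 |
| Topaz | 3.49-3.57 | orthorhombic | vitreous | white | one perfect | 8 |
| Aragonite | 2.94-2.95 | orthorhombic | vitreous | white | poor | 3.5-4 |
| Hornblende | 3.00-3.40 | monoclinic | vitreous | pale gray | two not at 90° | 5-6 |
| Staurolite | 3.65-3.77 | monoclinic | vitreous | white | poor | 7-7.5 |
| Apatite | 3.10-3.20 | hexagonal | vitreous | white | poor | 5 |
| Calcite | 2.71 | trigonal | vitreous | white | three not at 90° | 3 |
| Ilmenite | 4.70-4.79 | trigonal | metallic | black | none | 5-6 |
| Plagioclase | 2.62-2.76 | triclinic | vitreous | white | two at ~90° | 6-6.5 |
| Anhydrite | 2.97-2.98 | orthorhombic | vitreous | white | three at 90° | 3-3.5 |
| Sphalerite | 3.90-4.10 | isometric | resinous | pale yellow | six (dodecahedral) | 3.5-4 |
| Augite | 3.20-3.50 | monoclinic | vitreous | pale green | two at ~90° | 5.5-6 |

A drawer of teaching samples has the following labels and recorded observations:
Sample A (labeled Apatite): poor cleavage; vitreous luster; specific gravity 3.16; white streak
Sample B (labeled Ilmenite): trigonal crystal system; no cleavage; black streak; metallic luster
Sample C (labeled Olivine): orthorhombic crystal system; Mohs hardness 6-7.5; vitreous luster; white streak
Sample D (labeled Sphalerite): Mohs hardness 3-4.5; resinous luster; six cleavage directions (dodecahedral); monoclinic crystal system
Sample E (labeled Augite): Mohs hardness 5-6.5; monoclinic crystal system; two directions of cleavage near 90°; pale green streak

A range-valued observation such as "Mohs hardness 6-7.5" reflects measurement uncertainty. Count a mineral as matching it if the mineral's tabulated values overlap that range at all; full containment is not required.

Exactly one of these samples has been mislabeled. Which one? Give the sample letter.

D

Sample A: nothing contradicts Apatite.
Sample B: nothing contradicts Ilmenite.
Sample C: nothing contradicts Olivine.
Sample D: Sphalerite has isometric system, but the record shows monoclinic crystal system — this label is wrong.
Sample E: nothing contradicts Augite.
Sample D is the mislabeled one.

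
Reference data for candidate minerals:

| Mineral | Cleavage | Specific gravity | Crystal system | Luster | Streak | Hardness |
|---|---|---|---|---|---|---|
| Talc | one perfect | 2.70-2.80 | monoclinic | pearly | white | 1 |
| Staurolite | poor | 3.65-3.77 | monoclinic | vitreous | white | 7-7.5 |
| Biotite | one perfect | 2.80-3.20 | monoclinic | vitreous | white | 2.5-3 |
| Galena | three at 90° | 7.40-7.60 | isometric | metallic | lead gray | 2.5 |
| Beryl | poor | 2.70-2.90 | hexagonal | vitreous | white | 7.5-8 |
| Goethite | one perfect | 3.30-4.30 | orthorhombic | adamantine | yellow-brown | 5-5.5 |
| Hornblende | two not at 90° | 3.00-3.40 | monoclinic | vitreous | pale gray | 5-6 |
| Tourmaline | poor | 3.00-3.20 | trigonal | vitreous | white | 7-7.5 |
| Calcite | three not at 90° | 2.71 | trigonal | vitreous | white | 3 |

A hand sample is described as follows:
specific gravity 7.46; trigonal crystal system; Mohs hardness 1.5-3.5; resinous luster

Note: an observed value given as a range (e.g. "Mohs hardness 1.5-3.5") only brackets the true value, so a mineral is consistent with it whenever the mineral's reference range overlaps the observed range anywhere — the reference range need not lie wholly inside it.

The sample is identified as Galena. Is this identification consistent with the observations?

Specific gravity 7.46 — consistent with Galena (SG 7.40-7.60).
Trigonal crystal system — Galena has isometric system; a mismatch.
Mohs hardness 1.5-3.5 — consistent with Galena (hardness 2.5).
Resinous luster — Galena has metallic luster; a mismatch.
2 of the observed properties are inconsistent with Galena.

No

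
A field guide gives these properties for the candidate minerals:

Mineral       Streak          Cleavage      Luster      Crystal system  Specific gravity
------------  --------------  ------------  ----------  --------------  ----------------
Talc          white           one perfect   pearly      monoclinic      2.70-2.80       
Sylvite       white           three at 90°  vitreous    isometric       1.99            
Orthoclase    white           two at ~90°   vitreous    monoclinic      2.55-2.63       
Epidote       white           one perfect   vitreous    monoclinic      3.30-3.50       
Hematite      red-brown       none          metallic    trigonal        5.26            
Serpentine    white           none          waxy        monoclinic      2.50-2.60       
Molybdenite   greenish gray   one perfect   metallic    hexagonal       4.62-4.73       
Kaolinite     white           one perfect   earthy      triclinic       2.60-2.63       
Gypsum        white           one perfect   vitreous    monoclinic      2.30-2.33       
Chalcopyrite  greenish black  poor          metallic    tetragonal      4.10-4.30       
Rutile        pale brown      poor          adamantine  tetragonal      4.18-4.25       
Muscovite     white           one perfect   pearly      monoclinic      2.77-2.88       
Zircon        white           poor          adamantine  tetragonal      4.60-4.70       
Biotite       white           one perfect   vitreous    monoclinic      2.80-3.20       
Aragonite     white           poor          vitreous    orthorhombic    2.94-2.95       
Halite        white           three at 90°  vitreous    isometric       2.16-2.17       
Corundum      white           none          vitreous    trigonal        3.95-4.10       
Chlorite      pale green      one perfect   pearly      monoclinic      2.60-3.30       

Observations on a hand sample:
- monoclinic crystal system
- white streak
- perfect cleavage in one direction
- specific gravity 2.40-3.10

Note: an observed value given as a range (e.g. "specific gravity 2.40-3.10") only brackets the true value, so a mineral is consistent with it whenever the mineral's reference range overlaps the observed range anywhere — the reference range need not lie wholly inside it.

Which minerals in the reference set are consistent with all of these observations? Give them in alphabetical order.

Monoclinic crystal system: narrows the field to Talc, Orthoclase, Epidote, Serpentine, Gypsum, Muscovite, Biotite, Chlorite.
White streak eliminates Chlorite.
Perfect cleavage in one direction excludes Orthoclase, Serpentine.
Specific gravity 2.40-3.10 rules out Epidote, Gypsum.
The minerals that satisfy all observations are Biotite, Muscovite, Talc.

Biotite, Muscovite, Talc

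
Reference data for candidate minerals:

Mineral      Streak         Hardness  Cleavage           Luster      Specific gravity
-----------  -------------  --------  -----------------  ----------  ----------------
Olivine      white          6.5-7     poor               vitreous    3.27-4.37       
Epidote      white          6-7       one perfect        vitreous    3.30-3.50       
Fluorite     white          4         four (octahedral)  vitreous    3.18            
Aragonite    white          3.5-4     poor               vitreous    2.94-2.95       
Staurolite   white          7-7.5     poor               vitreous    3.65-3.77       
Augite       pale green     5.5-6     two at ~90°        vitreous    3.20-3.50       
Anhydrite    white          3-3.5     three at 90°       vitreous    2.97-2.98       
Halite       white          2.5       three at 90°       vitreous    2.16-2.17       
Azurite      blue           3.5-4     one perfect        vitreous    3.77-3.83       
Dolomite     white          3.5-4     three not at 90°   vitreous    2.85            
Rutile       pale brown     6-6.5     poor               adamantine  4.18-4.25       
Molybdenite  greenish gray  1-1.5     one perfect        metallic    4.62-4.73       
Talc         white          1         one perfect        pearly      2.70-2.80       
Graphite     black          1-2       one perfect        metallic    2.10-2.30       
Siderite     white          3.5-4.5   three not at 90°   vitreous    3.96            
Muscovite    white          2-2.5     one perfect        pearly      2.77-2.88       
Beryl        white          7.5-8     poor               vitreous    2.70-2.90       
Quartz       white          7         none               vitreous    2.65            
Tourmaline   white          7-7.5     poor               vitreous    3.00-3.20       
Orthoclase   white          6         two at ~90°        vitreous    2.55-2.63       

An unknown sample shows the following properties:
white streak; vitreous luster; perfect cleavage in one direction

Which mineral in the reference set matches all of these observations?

Epidote

White streak excludes Augite, Azurite, Rutile, Molybdenite, Graphite.
Vitreous luster is inconsistent with Talc, Muscovite.
Perfect cleavage in one direction: narrows the field to Epidote.
Epidote is the sole remaining match.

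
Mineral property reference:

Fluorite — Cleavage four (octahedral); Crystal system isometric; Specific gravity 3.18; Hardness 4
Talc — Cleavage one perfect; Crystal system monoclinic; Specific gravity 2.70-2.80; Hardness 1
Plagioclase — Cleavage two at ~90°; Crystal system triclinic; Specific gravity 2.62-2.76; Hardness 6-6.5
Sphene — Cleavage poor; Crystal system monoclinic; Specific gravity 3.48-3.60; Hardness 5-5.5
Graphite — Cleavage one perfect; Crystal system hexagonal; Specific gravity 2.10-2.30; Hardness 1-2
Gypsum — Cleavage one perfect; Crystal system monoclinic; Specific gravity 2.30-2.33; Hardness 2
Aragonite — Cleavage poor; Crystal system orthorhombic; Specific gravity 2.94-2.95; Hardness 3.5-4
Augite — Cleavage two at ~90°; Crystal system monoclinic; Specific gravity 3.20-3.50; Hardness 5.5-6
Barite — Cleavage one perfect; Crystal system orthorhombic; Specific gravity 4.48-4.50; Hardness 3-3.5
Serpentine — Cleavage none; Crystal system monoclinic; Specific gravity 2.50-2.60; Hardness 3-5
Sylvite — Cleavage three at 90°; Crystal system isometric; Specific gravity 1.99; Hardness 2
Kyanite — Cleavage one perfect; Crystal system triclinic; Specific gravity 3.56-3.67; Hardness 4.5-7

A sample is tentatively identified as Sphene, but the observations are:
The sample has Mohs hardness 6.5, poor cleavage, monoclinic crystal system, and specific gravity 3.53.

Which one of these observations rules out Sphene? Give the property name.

hardness

Mohs hardness 6.5: Sphene has hardness 5-5.5 — inconsistent.
Poor cleavage: Sphene has cleavage poor — agrees.
Monoclinic crystal system: Sphene has monoclinic system — agrees.
Specific gravity 3.53: Sphene has SG 3.48-3.60 — agrees.
Only the hardness is inconsistent.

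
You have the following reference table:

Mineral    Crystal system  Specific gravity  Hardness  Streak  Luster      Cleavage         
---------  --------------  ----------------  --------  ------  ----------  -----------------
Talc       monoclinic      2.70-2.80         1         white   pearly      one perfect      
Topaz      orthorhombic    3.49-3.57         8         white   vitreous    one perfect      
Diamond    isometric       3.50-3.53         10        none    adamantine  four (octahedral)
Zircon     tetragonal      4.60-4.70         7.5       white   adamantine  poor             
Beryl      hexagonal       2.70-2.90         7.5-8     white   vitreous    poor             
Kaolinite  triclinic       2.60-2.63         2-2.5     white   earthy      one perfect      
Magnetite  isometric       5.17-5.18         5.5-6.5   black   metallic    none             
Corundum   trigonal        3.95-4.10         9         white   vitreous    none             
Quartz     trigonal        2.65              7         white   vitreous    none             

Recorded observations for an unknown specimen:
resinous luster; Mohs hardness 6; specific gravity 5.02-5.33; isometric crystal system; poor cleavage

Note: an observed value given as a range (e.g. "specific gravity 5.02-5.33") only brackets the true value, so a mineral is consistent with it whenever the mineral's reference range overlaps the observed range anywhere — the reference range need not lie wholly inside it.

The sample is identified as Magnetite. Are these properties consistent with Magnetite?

Inconsistent

Resinous luster — Magnetite has metallic luster; inconsistent.
Mohs hardness 6 — matches Magnetite (hardness 5.5-6.5).
Specific gravity 5.02-5.33 — matches Magnetite (SG 5.17-5.18).
Isometric crystal system — matches Magnetite (isometric system).
Poor cleavage — Magnetite has cleavage none; inconsistent.
2 of the observed properties are inconsistent with Magnetite.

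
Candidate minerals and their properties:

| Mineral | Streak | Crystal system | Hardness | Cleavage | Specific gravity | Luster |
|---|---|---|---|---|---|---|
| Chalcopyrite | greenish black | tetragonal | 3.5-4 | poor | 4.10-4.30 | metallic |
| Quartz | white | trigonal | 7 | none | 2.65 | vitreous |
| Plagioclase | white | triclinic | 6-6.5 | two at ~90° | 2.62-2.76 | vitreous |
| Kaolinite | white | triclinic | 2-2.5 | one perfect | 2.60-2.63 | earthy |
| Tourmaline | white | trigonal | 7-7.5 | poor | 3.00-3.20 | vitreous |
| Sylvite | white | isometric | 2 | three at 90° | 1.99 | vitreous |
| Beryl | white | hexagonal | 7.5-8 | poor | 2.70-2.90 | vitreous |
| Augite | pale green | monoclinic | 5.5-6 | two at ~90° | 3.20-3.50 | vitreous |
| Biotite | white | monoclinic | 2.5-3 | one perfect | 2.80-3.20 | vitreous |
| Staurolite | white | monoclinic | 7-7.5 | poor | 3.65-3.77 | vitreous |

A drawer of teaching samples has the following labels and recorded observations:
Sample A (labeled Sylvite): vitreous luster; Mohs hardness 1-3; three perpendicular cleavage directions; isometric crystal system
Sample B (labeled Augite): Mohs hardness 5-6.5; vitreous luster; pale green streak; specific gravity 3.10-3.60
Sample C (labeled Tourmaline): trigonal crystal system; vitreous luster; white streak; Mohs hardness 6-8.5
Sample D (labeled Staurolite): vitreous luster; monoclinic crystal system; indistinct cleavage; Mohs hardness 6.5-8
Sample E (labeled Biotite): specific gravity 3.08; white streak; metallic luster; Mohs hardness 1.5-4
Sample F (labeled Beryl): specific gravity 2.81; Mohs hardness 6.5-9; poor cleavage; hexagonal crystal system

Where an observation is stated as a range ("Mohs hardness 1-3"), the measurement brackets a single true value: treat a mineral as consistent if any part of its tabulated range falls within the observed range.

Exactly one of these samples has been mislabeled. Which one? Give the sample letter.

Sample A: all recorded properties match Sylvite.
Sample B: all recorded properties match Augite.
Sample C: all recorded properties match Tourmaline.
Sample D: all recorded properties match Staurolite.
Sample E: metallic luster is outside the reference for Biotite (vitreous luster) — mislabeled.
Sample F: all recorded properties match Beryl.
The mislabeled specimen is E.

E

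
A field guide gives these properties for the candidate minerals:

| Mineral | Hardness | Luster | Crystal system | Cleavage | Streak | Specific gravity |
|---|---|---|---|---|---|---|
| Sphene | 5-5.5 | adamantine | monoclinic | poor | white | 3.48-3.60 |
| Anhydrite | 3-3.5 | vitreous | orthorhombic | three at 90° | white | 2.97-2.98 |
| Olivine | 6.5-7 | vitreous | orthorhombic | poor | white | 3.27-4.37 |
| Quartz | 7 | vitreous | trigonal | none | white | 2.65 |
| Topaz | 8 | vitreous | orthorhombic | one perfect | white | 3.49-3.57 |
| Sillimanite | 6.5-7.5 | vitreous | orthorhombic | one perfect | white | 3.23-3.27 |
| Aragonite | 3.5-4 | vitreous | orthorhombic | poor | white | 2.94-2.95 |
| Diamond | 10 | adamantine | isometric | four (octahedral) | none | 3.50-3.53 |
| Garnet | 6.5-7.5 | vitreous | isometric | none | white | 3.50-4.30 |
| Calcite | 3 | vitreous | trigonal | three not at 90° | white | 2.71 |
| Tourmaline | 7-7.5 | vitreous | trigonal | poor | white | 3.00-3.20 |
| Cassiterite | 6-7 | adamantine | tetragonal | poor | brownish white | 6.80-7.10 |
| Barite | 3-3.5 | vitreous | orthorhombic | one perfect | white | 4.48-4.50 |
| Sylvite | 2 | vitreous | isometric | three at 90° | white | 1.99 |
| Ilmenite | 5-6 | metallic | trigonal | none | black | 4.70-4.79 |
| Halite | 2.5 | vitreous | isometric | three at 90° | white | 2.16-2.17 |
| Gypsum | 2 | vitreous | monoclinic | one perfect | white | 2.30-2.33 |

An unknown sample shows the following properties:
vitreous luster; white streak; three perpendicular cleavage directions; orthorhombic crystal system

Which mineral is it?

Anhydrite

Vitreous luster rules out Sphene, Diamond, Cassiterite, Ilmenite.
White streak — consistent with all remaining minerals.
Three perpendicular cleavage directions — leaves Anhydrite, Sylvite, Halite.
Orthorhombic crystal system — only Anhydrite remains.
Anhydrite is the sole remaining match.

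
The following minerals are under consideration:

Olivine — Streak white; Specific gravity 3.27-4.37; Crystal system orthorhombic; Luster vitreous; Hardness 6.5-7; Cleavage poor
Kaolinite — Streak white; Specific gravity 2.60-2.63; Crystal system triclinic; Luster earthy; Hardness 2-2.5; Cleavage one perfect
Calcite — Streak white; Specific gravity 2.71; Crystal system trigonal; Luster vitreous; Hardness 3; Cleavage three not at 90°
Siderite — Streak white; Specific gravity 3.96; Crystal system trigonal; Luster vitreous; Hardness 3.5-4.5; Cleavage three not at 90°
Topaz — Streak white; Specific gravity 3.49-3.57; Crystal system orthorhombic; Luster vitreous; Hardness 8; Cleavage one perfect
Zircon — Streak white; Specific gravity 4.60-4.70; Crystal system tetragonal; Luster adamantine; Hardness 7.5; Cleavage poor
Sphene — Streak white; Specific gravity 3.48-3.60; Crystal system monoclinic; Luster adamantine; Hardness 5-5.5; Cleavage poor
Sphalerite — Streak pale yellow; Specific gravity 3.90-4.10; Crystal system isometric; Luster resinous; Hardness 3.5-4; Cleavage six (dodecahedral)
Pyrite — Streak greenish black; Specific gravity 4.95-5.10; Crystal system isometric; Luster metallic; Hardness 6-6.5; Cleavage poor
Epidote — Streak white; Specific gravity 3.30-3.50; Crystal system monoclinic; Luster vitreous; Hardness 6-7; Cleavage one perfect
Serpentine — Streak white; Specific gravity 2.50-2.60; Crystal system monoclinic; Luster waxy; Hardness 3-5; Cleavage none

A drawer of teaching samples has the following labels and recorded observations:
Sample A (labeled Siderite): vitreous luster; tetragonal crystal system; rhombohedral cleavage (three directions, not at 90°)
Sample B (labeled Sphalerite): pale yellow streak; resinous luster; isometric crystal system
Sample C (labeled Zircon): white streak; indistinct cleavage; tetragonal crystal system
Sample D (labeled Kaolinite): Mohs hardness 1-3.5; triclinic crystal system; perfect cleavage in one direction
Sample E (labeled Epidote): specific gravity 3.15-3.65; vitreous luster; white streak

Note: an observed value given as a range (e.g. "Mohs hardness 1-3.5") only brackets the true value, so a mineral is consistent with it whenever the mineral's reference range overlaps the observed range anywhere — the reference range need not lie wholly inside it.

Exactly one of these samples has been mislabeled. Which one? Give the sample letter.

A

Sample A: Siderite has trigonal system, but the record shows tetragonal crystal system — this label is wrong.
Sample B: every observation is compatible with the reference values for Sphalerite.
Sample C: every observation is compatible with the reference values for Zircon.
Sample D: every observation is compatible with the reference values for Kaolinite.
Sample E: every observation is compatible with the reference values for Epidote.
Only sample A is inconsistent with its label.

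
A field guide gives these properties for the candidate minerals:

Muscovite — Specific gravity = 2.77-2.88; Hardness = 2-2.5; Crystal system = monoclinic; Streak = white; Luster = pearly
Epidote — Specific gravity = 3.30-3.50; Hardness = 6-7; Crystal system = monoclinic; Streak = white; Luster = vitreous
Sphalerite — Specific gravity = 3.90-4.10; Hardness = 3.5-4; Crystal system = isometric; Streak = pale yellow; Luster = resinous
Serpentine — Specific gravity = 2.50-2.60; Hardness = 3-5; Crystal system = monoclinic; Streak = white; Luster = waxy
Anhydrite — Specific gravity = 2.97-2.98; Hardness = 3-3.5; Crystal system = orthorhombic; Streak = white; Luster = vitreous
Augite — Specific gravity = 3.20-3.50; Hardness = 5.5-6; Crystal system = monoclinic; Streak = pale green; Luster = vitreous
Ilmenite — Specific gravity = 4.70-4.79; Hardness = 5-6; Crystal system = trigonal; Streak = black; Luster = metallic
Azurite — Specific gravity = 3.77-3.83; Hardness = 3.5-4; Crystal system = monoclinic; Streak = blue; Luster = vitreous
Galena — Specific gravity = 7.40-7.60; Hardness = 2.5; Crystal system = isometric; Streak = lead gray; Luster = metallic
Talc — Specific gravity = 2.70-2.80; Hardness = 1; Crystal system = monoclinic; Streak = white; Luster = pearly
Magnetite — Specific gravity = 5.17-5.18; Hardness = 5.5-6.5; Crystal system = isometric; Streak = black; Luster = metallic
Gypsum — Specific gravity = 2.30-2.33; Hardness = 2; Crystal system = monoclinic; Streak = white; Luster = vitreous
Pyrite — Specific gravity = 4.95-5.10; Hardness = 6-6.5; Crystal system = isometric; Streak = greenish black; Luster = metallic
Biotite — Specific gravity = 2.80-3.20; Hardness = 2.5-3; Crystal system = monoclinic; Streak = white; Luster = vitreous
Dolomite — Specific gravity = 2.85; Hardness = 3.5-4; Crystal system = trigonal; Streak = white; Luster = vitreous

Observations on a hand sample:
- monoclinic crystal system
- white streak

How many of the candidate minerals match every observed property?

6

Monoclinic crystal system: only Muscovite, Epidote, Serpentine, Augite, Azurite, Talc, Gypsum, Biotite remain.
White streak rules out Augite, Azurite.
Remaining candidates: Biotite, Epidote, Gypsum, Muscovite, Serpentine, Talc.
That is 6 minerals.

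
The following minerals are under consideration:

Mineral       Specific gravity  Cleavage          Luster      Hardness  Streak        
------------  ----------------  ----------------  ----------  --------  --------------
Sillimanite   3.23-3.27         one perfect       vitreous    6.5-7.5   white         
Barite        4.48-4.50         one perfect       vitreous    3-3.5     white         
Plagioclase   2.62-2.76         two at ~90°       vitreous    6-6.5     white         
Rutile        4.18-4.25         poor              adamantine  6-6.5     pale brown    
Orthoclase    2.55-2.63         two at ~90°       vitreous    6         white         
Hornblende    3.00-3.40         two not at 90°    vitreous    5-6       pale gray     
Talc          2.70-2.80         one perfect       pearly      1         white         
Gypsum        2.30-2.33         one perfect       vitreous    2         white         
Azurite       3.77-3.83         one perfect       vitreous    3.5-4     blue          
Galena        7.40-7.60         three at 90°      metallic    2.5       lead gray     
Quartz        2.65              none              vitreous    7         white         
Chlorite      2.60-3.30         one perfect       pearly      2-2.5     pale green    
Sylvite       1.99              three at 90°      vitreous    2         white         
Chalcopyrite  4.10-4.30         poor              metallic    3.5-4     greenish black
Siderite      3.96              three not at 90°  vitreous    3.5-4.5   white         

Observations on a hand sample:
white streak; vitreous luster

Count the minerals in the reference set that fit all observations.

8

White streak is inconsistent with Rutile, Hornblende, Azurite, Galena, Chlorite, Chalcopyrite.
Vitreous luster is inconsistent with Talc.
Consistent with every observation: Barite, Gypsum, Orthoclase, Plagioclase, Quartz, Siderite, Sillimanite, Sylvite.
That is 8 minerals.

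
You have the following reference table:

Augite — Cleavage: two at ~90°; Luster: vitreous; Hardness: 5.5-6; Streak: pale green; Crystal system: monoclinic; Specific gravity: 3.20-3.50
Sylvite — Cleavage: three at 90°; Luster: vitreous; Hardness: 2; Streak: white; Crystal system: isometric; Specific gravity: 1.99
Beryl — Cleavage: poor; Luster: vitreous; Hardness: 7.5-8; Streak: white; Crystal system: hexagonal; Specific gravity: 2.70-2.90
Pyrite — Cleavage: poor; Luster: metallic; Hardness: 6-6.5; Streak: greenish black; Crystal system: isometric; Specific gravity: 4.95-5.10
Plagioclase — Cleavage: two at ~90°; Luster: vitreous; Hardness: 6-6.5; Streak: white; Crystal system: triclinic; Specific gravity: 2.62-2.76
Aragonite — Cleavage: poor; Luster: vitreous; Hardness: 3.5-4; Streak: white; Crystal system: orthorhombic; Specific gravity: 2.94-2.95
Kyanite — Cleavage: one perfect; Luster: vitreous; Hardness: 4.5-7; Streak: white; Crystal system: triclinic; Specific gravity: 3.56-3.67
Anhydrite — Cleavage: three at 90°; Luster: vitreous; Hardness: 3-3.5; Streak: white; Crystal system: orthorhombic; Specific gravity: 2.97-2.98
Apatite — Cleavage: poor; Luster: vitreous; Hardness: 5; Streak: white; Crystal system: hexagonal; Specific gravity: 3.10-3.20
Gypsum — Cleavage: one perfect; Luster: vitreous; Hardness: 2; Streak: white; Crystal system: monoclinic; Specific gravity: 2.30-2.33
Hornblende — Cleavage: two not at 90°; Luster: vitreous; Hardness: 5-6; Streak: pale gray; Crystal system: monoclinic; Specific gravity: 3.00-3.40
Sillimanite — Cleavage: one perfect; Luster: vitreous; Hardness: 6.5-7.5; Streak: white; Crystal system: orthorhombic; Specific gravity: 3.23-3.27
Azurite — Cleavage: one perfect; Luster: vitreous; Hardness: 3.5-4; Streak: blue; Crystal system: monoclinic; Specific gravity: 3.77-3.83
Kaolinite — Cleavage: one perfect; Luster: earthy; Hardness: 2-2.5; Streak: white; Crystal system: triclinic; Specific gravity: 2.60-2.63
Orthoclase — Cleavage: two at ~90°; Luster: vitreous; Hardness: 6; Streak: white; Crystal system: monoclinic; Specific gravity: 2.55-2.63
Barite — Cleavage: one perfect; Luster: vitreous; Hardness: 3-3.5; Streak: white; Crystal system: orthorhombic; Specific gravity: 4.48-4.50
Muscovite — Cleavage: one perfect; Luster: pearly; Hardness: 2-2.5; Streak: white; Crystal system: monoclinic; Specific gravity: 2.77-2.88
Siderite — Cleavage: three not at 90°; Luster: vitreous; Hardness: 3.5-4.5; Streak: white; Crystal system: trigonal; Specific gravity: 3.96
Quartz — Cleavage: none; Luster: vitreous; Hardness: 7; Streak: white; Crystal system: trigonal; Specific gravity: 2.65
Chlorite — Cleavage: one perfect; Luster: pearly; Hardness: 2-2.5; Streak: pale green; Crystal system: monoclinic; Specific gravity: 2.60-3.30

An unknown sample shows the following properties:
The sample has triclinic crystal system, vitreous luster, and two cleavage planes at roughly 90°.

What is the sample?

Plagioclase

Triclinic crystal system: Plagioclase, Kyanite, Kaolinite remain.
Vitreous luster eliminates Kaolinite.
Two cleavage planes at roughly 90° rules out Kyanite.
Plagioclase is the sole remaining match.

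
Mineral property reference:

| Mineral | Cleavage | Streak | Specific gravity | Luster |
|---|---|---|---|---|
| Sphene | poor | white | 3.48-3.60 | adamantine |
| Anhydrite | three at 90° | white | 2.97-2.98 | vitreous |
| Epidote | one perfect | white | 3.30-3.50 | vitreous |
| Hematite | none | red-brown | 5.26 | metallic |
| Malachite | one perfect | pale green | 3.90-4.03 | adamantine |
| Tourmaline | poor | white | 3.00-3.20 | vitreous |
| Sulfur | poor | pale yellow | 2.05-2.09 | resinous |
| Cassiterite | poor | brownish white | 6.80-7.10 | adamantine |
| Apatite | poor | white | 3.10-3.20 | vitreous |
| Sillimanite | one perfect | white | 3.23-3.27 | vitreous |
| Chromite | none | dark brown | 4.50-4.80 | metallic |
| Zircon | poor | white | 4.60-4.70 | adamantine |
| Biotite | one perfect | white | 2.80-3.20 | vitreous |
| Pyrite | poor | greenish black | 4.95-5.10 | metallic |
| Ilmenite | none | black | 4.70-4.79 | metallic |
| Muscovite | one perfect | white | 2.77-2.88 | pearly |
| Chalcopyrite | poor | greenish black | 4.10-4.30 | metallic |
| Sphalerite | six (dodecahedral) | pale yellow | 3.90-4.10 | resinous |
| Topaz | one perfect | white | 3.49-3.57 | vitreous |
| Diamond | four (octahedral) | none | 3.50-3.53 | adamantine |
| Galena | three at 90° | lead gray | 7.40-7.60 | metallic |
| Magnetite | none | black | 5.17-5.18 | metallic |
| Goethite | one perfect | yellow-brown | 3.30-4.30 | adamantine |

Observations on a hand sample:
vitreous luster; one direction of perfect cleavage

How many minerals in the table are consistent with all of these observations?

Vitreous luster — Anhydrite, Epidote, Tourmaline, Apatite, Sillimanite, Biotite, Topaz remain.
One direction of perfect cleavage rules out Anhydrite, Tourmaline, Apatite.
The minerals that satisfy all observations are Biotite, Epidote, Sillimanite, Topaz.
That is 4 minerals.

4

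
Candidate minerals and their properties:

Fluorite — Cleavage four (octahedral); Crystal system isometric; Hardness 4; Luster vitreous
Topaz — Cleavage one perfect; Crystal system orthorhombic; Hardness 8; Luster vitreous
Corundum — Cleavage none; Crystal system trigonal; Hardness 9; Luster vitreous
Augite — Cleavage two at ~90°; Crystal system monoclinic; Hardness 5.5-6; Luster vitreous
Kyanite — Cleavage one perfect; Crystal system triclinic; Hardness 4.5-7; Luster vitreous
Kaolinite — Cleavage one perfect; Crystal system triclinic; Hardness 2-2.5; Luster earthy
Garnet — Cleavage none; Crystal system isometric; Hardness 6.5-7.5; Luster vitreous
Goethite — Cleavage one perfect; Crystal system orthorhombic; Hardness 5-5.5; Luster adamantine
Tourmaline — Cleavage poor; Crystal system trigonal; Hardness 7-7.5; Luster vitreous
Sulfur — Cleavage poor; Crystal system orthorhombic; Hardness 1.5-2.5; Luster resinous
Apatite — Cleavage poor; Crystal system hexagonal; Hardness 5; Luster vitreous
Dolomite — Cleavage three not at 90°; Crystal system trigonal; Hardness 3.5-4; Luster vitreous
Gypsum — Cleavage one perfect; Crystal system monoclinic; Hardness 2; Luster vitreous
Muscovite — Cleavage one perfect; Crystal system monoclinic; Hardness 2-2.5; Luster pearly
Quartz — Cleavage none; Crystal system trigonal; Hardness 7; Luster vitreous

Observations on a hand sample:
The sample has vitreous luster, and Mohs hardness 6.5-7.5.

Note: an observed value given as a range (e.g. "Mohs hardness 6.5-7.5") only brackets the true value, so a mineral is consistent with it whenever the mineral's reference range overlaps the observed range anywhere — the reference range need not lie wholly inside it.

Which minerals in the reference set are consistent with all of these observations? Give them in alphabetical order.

Vitreous luster is inconsistent with Kaolinite, Goethite, Sulfur, Muscovite.
Mohs hardness 6.5-7.5 — narrows the field to Kyanite, Garnet, Tourmaline, Quartz.
Remaining candidates: Garnet, Kyanite, Quartz, Tourmaline.

Garnet, Kyanite, Quartz, Tourmaline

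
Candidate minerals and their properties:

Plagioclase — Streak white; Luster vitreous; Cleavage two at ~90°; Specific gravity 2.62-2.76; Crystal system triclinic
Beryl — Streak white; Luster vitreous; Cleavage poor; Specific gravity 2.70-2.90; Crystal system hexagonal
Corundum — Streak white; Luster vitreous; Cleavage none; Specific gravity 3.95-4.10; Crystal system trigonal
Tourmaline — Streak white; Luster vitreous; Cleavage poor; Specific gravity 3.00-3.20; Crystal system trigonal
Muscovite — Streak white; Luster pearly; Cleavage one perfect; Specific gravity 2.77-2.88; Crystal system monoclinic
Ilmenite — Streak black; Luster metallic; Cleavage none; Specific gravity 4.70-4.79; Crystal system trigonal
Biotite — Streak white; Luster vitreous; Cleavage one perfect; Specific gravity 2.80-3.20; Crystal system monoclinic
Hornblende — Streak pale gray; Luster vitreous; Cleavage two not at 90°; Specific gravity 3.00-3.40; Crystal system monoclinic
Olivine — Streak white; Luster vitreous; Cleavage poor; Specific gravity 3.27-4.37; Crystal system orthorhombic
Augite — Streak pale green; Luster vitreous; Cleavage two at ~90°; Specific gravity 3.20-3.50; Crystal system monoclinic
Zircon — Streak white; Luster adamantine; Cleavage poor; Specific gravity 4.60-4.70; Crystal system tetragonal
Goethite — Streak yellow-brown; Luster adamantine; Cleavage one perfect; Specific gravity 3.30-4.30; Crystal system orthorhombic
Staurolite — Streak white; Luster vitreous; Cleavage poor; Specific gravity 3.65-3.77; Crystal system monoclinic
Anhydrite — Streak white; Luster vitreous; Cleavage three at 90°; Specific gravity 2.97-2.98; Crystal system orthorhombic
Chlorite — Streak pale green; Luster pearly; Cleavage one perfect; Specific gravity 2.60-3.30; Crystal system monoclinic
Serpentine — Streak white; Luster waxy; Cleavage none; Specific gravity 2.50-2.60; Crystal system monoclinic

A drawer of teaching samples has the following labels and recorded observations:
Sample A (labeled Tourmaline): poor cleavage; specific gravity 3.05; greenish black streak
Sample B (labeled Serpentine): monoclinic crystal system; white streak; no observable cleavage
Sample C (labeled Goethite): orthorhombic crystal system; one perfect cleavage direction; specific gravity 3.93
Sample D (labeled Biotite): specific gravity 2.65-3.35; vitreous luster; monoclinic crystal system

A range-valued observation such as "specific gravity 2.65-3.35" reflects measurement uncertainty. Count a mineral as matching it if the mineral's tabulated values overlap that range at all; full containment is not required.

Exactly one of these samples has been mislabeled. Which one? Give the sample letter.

Sample A: greenish black streak is outside the reference for Tourmaline (white streak) — mislabeled.
Sample B: observations are consistent with Serpentine.
Sample C: observations are consistent with Goethite.
Sample D: observations are consistent with Biotite.
Only sample A is inconsistent with its label.

A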